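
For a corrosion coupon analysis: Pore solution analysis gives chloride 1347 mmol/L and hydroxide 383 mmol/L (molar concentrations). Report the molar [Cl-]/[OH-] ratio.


Threshold parameter = [Cl-] / [OH-] (molar basis; both in mmol/L, so units cancel)
Ratio = 1347 / 383 = 3.52

3.52


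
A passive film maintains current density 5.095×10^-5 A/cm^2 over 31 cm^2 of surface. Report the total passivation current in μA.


I = i_pass * A, then convert A → μA (×10^6)
I = 5.095×10^-5 * 31 * 10^6 = 1579.45 μA

1579.45 μA


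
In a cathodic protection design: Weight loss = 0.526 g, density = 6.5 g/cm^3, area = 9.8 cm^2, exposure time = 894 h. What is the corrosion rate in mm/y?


Apply the mm/y weight-loss relation: CR = 87600 * W / (D * A * T)
Numerator: 87600 * 0.526 = 46077.6
Denominator: 6.5 * 9.8 * 894 = 56947.8
CR = 46077.6 / 56947.8 = 0.8091 mm/y

0.8091 mm/y


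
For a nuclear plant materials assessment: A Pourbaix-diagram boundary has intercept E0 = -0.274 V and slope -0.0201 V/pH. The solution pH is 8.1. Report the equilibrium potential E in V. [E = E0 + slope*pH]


Apply the Pourbaix line equation: E = E0 + slope*pH
E = -0.274 + (-0.0201)*8.1 = -0.274 + (-0.16281) = -0.43681 V
Rounded to 4 decimal places: E = -0.4368 V

-0.4368 V


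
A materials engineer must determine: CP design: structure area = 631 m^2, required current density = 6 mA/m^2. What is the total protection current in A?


I = area * current density, then convert mA → A (÷1000)
I = 631 * 6 / 1000 = 3.79 A

3.79 A


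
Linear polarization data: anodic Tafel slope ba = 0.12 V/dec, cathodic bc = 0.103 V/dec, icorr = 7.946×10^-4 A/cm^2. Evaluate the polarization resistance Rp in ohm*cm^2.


Apply the Stern-Geary equation: Rp = ba*bc / (2.303*icorr*(ba+bc))
ba*bc = 0.12*0.103 = 0.01236
ba+bc = 0.223; 2.303*icorr*(ba+bc) = 2.303*7.946×10^-4*0.223 = 4.0808193×10^-4
Rp = 0.01236 / 4.0808193×10^-4 = 30.3 ohm*cm^2

30.3 ohm*cm^2


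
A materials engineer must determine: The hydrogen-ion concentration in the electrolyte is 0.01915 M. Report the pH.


pH = −log10[H+]
pH = −log10(0.01915) = 1.72

1.72


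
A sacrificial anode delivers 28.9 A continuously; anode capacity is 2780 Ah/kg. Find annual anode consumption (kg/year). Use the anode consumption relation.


Annual consumption = current * hours per year / capacity
Rate = 28.9 * 8760 / 2780 = 91.1 kg/year

91.1 kg/year


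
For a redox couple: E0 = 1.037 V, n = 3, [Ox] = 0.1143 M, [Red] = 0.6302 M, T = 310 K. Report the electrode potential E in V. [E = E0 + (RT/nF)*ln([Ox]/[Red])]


Apply the Nernst equation: E = E0 + (RT/nF)*ln([Ox]/[Red])
Step 1: RT/nF = 8.314*310/(3*96485) = 0.00890411 V
Step 2: [Ox]/[Red] = 0.1143/0.6302 = 0.181371
Step 3: ln(0.181371) = -1.707211
Step 4: correction = 0.00890411 * -1.707211 = -0.015 V
E = 1.037 + -0.015 = 1.022 V

1.022 V


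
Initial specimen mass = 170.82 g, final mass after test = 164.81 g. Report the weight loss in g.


Weight loss = initial − final
WL = 170.82 − 164.81 = 6.01 g

6.01 g


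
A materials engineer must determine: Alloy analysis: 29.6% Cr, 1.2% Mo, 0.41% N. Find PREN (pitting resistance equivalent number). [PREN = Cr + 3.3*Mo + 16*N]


Apply the PREN formula: PREN = Cr + 3.3*Mo + 16*N
PREN = 29.6 + 3.3*1.2 + 16*0.41
PREN = 29.6 + 3.96 + 6.56 = 40.12

40.12


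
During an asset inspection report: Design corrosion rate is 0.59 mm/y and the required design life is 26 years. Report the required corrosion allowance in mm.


Corrosion allowance = CR × design life
CA = 0.59 * 26 = 15.34 mm

15.34 mm


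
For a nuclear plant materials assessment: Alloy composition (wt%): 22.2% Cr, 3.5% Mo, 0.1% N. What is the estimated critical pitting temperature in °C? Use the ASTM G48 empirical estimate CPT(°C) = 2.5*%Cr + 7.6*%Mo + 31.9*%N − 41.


Apply the ASTM G48 empirical CPT estimate: CPT(°C) = 2.5*%Cr + 7.6*%Mo + 31.9*%N − 41
2.5*22.2 = 55.5; 7.6*3.5 = 26.6; 31.9*0.1 = 3.19
CPT = 55.5 + 26.6 + 3.19 − 41 = 44.29 °C
Rounded to 0.1 °C: CPT ≈ 44.3 °C

44.3 °C


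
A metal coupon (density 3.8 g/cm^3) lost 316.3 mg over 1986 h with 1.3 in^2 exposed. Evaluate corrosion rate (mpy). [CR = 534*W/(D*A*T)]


Apply the mpy weight-loss relation: CR = 534 * W / (D * A * T)
Numerator: 534 * 316.3 = 168904.2
Denominator: 3.8 * 1.3 * 1986 = 9810.84
CR = 168904.2 / 9810.84 = 17.216 mpy

17.216 mpy


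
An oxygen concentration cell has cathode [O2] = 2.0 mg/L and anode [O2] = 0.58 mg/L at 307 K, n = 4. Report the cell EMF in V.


Apply the Nernst concentration-cell relation: E = (RT/nF)*ln(C_cathode/C_anode)
RT/nF = 8.314*307/(4*96485) = 0.00661346 V
ln(2.0/0.58) = 1.23787
E = 0.00661346 * 1.23787 = 0.00819 V

0.00819 V


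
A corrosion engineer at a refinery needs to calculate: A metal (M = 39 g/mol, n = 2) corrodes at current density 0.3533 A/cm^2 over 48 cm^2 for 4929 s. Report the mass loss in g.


Apply Faraday's law: m = i*A*t*M / (n*F)
Total charge passed Q = i*A*t = 0.3533*48*4929 = 83587.9536 C
m = Q*M/(n*F) = 83587.9536*39/(2*96485) = 16.8935 g

16.8935 g


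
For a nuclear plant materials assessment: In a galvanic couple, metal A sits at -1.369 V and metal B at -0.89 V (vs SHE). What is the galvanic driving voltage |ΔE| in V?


Driving voltage is the absolute potential difference.
|ΔE| = |-1.369 − (-0.89)| = 0.479 V

0.479 V


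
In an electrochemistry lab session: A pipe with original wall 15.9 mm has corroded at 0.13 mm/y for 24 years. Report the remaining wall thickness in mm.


Remaining wall = original − CR × time
t = 15.9 − 0.13*24 = 15.9 − 3.12 = 12.78 mm

12.78 mm


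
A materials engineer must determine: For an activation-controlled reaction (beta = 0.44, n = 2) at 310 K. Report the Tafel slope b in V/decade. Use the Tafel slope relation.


Apply the Tafel slope relation: b = 2.303*R*T/(beta*n*F)
Numerator: 2.303 * 8.314 * 310 = 5935.61
Denominator: 0.44 * 2 * 96485 = 84906.8
b = 5935.61 / 84906.8 = 0.07 V/decade

0.07 V/decade


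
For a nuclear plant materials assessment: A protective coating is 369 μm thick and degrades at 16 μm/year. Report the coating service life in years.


Service life = thickness / degradation rate
Life = 369 / 16 = 23.1 years

23.1 years


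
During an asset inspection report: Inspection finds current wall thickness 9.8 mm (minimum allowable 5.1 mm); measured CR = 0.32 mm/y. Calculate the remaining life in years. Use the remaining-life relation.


Apply the remaining-life relation: RL = (t_current − t_min) / CR
RL = (9.8 − 5.1) / 0.32 = 4.7 / 0.32 = 14.7 years

14.7 years


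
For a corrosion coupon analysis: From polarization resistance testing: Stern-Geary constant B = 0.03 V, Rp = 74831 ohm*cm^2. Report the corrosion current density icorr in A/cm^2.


Apply the Stern-Geary relation: icorr = B / Rp
icorr = 0.03 / 74831 = 4.009×10^-7 A/cm^2

4.009×10^-7 A/cm^2


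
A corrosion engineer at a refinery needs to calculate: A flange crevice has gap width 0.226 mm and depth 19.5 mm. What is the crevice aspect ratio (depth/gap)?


Aspect ratio = depth / gap
Ratio = 19.5 / 0.226 = 86.3

86.3


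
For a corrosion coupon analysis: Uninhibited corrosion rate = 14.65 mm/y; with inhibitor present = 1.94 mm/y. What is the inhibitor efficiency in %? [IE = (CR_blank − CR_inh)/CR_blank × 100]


Apply the inhibitor-efficiency definition: IE = (CR_blank − CR_inh)/CR_blank × 100
IE = (14.65 − 1.94) / 14.65 × 100
IE = 12.71 / 14.65 × 100 = 86.8 %

86.8 %


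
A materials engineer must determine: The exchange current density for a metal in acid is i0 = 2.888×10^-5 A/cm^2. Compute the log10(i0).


i0 = 2.888×10^-5 A/cm^2
log10(i0) = -4.539

-4.539


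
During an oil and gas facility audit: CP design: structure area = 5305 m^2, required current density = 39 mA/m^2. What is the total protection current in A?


I = area * current density, then convert mA → A (÷1000)
I = 5305 * 39 / 1000 = 206.9 A

206.9 A


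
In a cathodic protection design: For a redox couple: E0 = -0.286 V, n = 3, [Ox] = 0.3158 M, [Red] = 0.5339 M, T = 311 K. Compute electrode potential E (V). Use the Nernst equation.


Apply the Nernst equation: E = E0 + (RT/nF)*ln([Ox]/[Red])
Step 1: RT/nF = 8.314*311/(3*96485) = 0.00893284 V
Step 2: [Ox]/[Red] = 0.3158/0.5339 = 0.591497
Step 3: ln(0.591497) = -0.525099
Step 4: correction = 0.00893284 * -0.525099 = -0.005 V
E = -0.286 + -0.005 = -0.291 V

-0.291 V


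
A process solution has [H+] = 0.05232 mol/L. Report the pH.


pH = −log10[H+]
pH = −log10(0.05232) = 1.28

1.28


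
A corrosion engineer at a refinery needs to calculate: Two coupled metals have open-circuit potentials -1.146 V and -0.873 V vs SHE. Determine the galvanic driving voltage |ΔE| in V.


Driving voltage is the absolute potential difference.
|ΔE| = |-1.146 − (-0.873)| = 0.273 V

0.273 V


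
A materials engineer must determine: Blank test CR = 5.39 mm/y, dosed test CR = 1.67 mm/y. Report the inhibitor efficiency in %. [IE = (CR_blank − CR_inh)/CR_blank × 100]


Apply the inhibitor-efficiency definition: IE = (CR_blank − CR_inh)/CR_blank × 100
IE = (5.39 − 1.67) / 5.39 × 100
IE = 3.72 / 5.39 × 100 = 69.0 %

69.0 %


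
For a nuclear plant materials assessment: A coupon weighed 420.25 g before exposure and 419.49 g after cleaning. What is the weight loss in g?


Weight loss = initial − final
WL = 420.25 − 419.49 = 0.76 g

0.76 g


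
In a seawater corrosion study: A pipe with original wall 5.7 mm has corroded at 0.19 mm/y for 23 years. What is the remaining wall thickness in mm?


Remaining wall = original − CR × time
t = 5.7 − 0.19*23 = 5.7 − 4.37 = 1.33 mm

1.33 mm


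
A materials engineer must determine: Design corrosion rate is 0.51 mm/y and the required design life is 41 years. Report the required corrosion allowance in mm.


Corrosion allowance = CR × design life
CA = 0.51 * 41 = 20.91 mm

20.91 mm


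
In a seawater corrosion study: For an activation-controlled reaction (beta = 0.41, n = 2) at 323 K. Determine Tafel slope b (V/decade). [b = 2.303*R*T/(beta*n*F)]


Apply the Tafel slope relation: b = 2.303*R*T/(beta*n*F)
Numerator: 2.303 * 8.314 * 323 = 6184.53
Denominator: 0.41 * 2 * 96485 = 79117.7
b = 6184.53 / 79117.7 = 0.078 V/decade

0.078 V/decade


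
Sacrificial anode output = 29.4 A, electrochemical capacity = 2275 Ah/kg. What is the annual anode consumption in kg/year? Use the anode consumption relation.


Annual consumption = current * hours per year / capacity
Rate = 29.4 * 8760 / 2275 = 113.2 kg/year

113.2 kg/year


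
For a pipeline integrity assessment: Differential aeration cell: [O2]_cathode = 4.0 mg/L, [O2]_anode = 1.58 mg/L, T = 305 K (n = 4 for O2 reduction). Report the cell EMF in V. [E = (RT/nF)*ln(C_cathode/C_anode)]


Apply the Nernst concentration-cell relation: E = (RT/nF)*ln(C_cathode/C_anode)
RT/nF = 8.314*305/(4*96485) = 0.00657037 V
ln(4.0/1.58) = 0.92887
E = 0.00657037 * 0.92887 = 0.0061 V

0.0061 V


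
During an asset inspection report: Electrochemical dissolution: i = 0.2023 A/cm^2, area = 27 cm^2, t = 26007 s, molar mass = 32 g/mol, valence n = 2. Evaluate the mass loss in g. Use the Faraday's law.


Apply Faraday's law: m = i*A*t*M / (n*F)
Total charge passed Q = i*A*t = 0.2023*27*26007 = 142052.8347 C
m = Q*M/(n*F) = 142052.8347*32/(2*96485) = 23.556 g

23.556 g


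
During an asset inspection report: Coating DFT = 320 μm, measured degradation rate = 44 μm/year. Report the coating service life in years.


Service life = thickness / degradation rate
Life = 320 / 44 = 7.3 years

7.3 years


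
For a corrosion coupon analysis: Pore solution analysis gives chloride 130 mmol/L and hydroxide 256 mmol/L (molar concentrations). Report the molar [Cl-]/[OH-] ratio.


Threshold parameter = [Cl-] / [OH-] (molar basis; both in mmol/L, so units cancel)
Ratio = 130 / 256 = 0.51

0.51


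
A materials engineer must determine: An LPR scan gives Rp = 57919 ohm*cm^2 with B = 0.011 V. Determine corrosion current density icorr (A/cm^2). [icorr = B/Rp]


Apply the Stern-Geary relation: icorr = B / Rp
icorr = 0.011 / 57919 = 1.899×10^-7 A/cm^2

1.899×10^-7 A/cm^2


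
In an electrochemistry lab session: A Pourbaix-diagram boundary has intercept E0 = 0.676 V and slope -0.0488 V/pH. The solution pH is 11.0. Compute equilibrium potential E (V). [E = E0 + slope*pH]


Apply the Pourbaix line equation: E = E0 + slope*pH
E = 0.676 + (-0.0488)*11.0 = 0.676 + (-0.5368) = 0.1392 V
Rounded to 4 decimal places: E = 0.1392 V

0.1392 V


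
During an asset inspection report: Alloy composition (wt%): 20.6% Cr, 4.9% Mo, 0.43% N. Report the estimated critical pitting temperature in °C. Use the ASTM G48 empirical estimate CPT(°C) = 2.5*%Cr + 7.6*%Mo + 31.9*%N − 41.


Apply the ASTM G48 empirical CPT estimate: CPT(°C) = 2.5*%Cr + 7.6*%Mo + 31.9*%N − 41
2.5*20.6 = 51.5; 7.6*4.9 = 37.24; 31.9*0.43 = 13.717
CPT = 51.5 + 37.24 + 13.717 − 41 = 61.457 °C
Rounded to 0.1 °C: CPT ≈ 61.5 °C

61.5 °C


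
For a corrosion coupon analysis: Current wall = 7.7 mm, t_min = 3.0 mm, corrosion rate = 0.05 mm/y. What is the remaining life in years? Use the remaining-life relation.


Apply the remaining-life relation: RL = (t_current − t_min) / CR
RL = (7.7 − 3.0) / 0.05 = 4.7 / 0.05 = 94.0 years

94.0 years


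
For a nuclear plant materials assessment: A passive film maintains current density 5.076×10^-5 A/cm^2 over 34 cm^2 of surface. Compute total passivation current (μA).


I = i_pass * A, then convert A → μA (×10^6)
I = 5.076×10^-5 * 34 * 10^6 = 1725.84 μA

1725.84 μA


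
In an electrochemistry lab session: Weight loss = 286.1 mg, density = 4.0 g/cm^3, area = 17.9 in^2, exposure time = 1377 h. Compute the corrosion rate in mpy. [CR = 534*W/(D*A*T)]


Apply the mpy weight-loss relation: CR = 534 * W / (D * A * T)
Numerator: 534 * 286.1 = 152777.4
Denominator: 4.0 * 17.9 * 1377 = 98593.2
CR = 152777.4 / 98593.2 = 1.55 mpy

1.55 mpy


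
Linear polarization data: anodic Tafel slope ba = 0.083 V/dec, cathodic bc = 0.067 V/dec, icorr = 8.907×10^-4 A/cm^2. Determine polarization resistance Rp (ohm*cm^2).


Apply the Stern-Geary equation: Rp = ba*bc / (2.303*icorr*(ba+bc))
ba*bc = 0.083*0.067 = 0.005561
ba+bc = 0.15; 2.303*icorr*(ba+bc) = 2.303*8.907×10^-4*0.15 = 3.0769231×10^-4
Rp = 0.005561 / 3.0769231×10^-4 = 18.07 ohm*cm^2

18.07 ohm*cm^2


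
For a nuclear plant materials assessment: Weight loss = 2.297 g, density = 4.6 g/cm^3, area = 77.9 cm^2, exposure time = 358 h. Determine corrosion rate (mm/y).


Apply the mm/y weight-loss relation: CR = 87600 * W / (D * A * T)
Numerator: 87600 * 2.297 = 201217.2
Denominator: 4.6 * 77.9 * 358 = 128285.72
CR = 201217.2 / 128285.72 = 1.568508 mm/y

1.568508 mm/y


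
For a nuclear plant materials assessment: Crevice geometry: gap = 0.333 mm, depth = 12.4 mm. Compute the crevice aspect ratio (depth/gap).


Aspect ratio = depth / gap
Ratio = 12.4 / 0.333 = 37.2

37.2


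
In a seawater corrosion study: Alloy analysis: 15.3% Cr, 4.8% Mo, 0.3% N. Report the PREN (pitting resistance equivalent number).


Apply the PREN formula: PREN = Cr + 3.3*Mo + 16*N
PREN = 15.3 + 3.3*4.8 + 16*0.3
PREN = 15.3 + 15.84 + 4.8 = 35.94

35.94


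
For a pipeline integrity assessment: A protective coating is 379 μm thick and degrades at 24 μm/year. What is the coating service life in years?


Service life = thickness / degradation rate
Life = 379 / 24 = 15.8 years

15.8 years


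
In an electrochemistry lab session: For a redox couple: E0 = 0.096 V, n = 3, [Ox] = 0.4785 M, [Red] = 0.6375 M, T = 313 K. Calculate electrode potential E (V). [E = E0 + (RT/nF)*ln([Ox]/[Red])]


Apply the Nernst equation: E = E0 + (RT/nF)*ln([Ox]/[Red])
Step 1: RT/nF = 8.314*313/(3*96485) = 0.00899028 V
Step 2: [Ox]/[Red] = 0.4785/0.6375 = 0.750588
Step 3: ln(0.750588) = -0.286898
Step 4: correction = 0.00899028 * -0.286898 = -0.003 V
E = 0.096 + -0.003 = 0.093 V

0.093 V


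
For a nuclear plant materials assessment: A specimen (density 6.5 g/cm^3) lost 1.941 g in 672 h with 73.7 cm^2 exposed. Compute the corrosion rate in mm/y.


Apply the mm/y weight-loss relation: CR = 87600 * W / (D * A * T)
Numerator: 87600 * 1.941 = 170031.6
Denominator: 6.5 * 73.7 * 672 = 321921.6
CR = 170031.6 / 321921.6 = 0.52818 mm/y

0.52818 mm/y


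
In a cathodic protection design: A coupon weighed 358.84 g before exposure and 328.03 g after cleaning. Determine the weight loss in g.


Weight loss = initial − final
WL = 358.84 − 328.03 = 30.81 g

30.81 g


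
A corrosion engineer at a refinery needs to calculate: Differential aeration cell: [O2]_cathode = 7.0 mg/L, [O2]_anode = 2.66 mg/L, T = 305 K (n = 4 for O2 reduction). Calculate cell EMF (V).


Apply the Nernst concentration-cell relation: E = (RT/nF)*ln(C_cathode/C_anode)
RT/nF = 8.314*305/(4*96485) = 0.00657037 V
ln(7.0/2.66) = 0.96758
E = 0.00657037 * 0.96758 = 0.00636 V

0.00636 V


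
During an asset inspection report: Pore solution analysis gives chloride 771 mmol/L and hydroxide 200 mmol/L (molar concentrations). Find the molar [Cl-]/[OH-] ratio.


Threshold parameter = [Cl-] / [OH-] (molar basis; both in mmol/L, so units cancel)
Ratio = 771 / 200 = 3.86

3.86


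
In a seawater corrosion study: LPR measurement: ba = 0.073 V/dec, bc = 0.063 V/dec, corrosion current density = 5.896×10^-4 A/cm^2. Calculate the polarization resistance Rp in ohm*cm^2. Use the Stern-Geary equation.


Apply the Stern-Geary equation: Rp = ba*bc / (2.303*icorr*(ba+bc))
ba*bc = 0.073*0.063 = 0.004599
ba+bc = 0.136; 2.303*icorr*(ba+bc) = 2.303*5.896×10^-4*0.136 = 1.8466744×10^-4
Rp = 0.004599 / 1.8466744×10^-4 = 24.9 ohm*cm^2

24.9 ohm*cm^2


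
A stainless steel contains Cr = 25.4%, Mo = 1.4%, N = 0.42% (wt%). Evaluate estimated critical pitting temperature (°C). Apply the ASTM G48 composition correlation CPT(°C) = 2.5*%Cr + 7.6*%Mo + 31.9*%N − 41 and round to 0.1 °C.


Apply the ASTM G48 empirical CPT estimate: CPT(°C) = 2.5*%Cr + 7.6*%Mo + 31.9*%N − 41
2.5*25.4 = 63.5; 7.6*1.4 = 10.64; 31.9*0.42 = 13.398
CPT = 63.5 + 10.64 + 13.398 − 41 = 46.538 °C
Rounded to 0.1 °C: CPT ≈ 46.5 °C

46.5 °C


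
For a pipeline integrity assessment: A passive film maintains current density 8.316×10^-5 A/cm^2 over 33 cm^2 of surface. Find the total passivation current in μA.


I = i_pass * A, then convert A → μA (×10^6)
I = 8.316×10^-5 * 33 * 10^6 = 2744.28 μA

2744.28 μA


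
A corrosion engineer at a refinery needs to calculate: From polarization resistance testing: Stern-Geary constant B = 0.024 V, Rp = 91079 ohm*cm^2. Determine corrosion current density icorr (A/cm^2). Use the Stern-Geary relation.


Apply the Stern-Geary relation: icorr = B / Rp
icorr = 0.024 / 91079 = 2.635×10^-7 A/cm^2

2.635×10^-7 A/cm^2


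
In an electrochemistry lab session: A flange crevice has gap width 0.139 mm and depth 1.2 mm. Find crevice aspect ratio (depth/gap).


Aspect ratio = depth / gap
Ratio = 1.2 / 0.139 = 8.6

8.6


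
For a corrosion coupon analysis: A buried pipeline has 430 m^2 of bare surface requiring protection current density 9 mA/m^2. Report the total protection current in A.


I = area * current density, then convert mA → A (÷1000)
I = 430 * 9 / 1000 = 3.87 A

3.87 A


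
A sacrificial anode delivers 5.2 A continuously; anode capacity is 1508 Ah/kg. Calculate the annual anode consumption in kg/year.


Annual consumption = current * hours per year / capacity
Rate = 5.2 * 8760 / 1508 = 30.2 kg/year

30.2 kg/year


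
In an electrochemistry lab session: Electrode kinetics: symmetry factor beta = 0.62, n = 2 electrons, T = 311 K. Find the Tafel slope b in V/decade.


Apply the Tafel slope relation: b = 2.303*R*T/(beta*n*F)
Numerator: 2.303 * 8.314 * 311 = 5954.76
Denominator: 0.62 * 2 * 96485 = 119641.4
b = 5954.76 / 119641.4 = 0.05 V/decade

0.05 V/decade


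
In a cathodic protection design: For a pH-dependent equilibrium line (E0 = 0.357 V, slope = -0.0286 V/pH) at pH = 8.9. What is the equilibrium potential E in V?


Apply the Pourbaix line equation: E = E0 + slope*pH
E = 0.357 + (-0.0286)*8.9 = 0.357 + (-0.25454) = 0.10246 V
Rounded to 4 decimal places: E = 0.1025 V

0.1025 V


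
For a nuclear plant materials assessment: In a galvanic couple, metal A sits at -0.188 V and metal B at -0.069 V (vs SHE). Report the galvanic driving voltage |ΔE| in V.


Driving voltage is the absolute potential difference.
|ΔE| = |-0.188 − (-0.069)| = 0.119 V

0.119 V


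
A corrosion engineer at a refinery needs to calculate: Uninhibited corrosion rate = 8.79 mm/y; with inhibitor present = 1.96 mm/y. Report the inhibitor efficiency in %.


Apply the inhibitor-efficiency definition: IE = (CR_blank − CR_inh)/CR_blank × 100
IE = (8.79 − 1.96) / 8.79 × 100
IE = 6.83 / 8.79 × 100 = 77.7 %

77.7 %


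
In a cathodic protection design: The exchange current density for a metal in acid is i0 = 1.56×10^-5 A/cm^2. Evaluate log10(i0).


i0 = 1.56×10^-5 A/cm^2
log10(i0) = -4.807

-4.807


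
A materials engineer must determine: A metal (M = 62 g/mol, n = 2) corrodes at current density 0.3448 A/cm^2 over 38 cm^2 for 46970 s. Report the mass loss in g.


Apply Faraday's law: m = i*A*t*M / (n*F)
Total charge passed Q = i*A*t = 0.3448*38*46970 = 615419.728 C
m = Q*M/(n*F) = 615419.728*62/(2*96485) = 197.7303 g

197.7303 g


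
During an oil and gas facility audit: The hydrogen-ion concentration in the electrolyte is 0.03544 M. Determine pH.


pH = −log10[H+]
pH = −log10(0.03544) = 1.45

1.45


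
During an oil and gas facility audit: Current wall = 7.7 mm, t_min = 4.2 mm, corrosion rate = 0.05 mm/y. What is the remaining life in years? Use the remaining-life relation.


Apply the remaining-life relation: RL = (t_current − t_min) / CR
RL = (7.7 − 4.2) / 0.05 = 3.5 / 0.05 = 70.0 years

70.0 years


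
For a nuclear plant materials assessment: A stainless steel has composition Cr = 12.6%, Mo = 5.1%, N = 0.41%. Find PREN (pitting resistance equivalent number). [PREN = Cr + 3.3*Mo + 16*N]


Apply the PREN formula: PREN = Cr + 3.3*Mo + 16*N
PREN = 12.6 + 3.3*5.1 + 16*0.41
PREN = 12.6 + 16.83 + 6.56 = 35.99

35.99


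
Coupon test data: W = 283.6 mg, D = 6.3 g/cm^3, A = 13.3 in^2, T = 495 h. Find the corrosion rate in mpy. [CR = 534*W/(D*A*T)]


Apply the mpy weight-loss relation: CR = 534 * W / (D * A * T)
Numerator: 534 * 283.6 = 151442.4
Denominator: 6.3 * 13.3 * 495 = 41476.05
CR = 151442.4 / 41476.05 = 3.65132 mpy

3.65132 mpy


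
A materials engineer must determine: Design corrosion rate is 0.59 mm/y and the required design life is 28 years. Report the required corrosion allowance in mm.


Corrosion allowance = CR × design life
CA = 0.59 * 28 = 16.52 mm

16.52 mm


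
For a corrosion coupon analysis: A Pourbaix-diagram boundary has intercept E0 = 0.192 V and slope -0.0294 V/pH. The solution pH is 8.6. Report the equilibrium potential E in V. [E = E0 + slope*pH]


Apply the Pourbaix line equation: E = E0 + slope*pH
E = 0.192 + (-0.0294)*8.6 = 0.192 + (-0.25284) = -0.06084 V
Rounded to 3 decimal places: E = -0.061 V

-0.061 V


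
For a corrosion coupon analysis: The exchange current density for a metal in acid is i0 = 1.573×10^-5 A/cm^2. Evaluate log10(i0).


i0 = 1.573×10^-5 A/cm^2
log10(i0) = -4.803

-4.803


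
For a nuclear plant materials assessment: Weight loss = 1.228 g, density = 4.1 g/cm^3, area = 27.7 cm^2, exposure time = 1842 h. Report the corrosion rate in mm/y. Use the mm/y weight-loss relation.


Apply the mm/y weight-loss relation: CR = 87600 * W / (D * A * T)
Numerator: 87600 * 1.228 = 107572.8
Denominator: 4.1 * 27.7 * 1842 = 209195.94
CR = 107572.8 / 209195.94 = 0.51422 mm/y

0.51422 mm/y


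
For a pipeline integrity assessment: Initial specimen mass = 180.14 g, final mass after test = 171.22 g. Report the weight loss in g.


Weight loss = initial − final
WL = 180.14 − 171.22 = 8.92 g

8.92 g


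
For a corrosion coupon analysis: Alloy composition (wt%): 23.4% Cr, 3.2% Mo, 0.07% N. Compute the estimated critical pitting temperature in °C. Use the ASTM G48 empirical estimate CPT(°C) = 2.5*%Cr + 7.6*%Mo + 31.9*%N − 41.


Apply the ASTM G48 empirical CPT estimate: CPT(°C) = 2.5*%Cr + 7.6*%Mo + 31.9*%N − 41
2.5*23.4 = 58.5; 7.6*3.2 = 24.32; 31.9*0.07 = 2.233
CPT = 58.5 + 24.32 + 2.233 − 41 = 44.053 °C
Rounded to 0.1 °C: CPT ≈ 44.1 °C

44.1 °C


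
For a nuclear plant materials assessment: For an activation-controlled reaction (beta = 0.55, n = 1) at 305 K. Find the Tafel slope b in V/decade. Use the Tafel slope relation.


Apply the Tafel slope relation: b = 2.303*R*T/(beta*n*F)
Numerator: 2.303 * 8.314 * 305 = 5839.88
Denominator: 0.55 * 1 * 96485 = 53066.75
b = 5839.88 / 53066.75 = 0.11 V/decade

0.11 V/decade


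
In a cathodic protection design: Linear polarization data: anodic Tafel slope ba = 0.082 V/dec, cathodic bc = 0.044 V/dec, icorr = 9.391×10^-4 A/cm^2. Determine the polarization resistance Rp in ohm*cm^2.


Apply the Stern-Geary equation: Rp = ba*bc / (2.303*icorr*(ba+bc))
ba*bc = 0.082*0.044 = 0.003608
ba+bc = 0.126; 2.303*icorr*(ba+bc) = 2.303*9.391×10^-4*0.126 = 2.7250616×10^-4
Rp = 0.003608 / 2.7250616×10^-4 = 13.24 ohm*cm^2

13.24 ohm*cm^2


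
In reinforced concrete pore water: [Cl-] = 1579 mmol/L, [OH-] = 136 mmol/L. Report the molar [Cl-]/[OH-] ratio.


Threshold parameter = [Cl-] / [OH-] (molar basis; both in mmol/L, so units cancel)
Ratio = 1579 / 136 = 11.61

11.61


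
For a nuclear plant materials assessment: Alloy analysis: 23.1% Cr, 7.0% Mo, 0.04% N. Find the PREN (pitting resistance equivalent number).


Apply the PREN formula: PREN = Cr + 3.3*Mo + 16*N
PREN = 23.1 + 3.3*7.0 + 16*0.04
PREN = 23.1 + 23.1 + 0.64 = 46.84

46.84


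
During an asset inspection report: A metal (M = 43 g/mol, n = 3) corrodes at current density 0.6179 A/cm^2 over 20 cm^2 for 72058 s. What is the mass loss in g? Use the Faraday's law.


Apply Faraday's law: m = i*A*t*M / (n*F)
Total charge passed Q = i*A*t = 0.6179*20*72058 = 890492.764 C
m = Q*M/(n*F) = 890492.764*43/(3*96485) = 132.287 g

132.287 g


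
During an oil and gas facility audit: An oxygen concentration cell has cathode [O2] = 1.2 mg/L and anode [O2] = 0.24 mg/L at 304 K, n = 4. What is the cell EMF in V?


Apply the Nernst concentration-cell relation: E = (RT/nF)*ln(C_cathode/C_anode)
RT/nF = 8.314*304/(4*96485) = 0.00654883 V
ln(1.2/0.24) = 1.60944
E = 0.00654883 * 1.60944 = 0.01054 V

0.01054 V


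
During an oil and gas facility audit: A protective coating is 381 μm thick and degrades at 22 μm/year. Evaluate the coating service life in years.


Service life = thickness / degradation rate
Life = 381 / 22 = 17.3 years

17.3 years


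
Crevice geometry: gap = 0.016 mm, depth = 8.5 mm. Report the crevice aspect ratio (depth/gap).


Aspect ratio = depth / gap
Ratio = 8.5 / 0.016 = 531.3

531.3


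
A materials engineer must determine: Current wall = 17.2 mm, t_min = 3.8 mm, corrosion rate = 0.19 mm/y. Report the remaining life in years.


Apply the remaining-life relation: RL = (t_current − t_min) / CR
RL = (17.2 − 3.8) / 0.19 = 13.4 / 0.19 = 70.5 years

70.5 years


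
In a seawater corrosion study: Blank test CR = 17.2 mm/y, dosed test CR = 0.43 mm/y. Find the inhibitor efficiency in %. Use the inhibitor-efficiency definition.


Apply the inhibitor-efficiency definition: IE = (CR_blank − CR_inh)/CR_blank × 100
IE = (17.2 − 0.43) / 17.2 × 100
IE = 16.77 / 17.2 × 100 = 97.5 %

97.5 %


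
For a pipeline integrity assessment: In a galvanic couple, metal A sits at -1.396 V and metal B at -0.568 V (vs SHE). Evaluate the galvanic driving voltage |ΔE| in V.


Driving voltage is the absolute potential difference.
|ΔE| = |-1.396 − (-0.568)| = 0.828 V

0.828 V


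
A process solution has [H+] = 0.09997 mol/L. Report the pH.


pH = −log10[H+]
pH = −log10(0.09997) = 1.0

1.0


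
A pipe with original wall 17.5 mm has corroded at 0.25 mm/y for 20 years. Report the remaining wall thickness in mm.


Remaining wall = original − CR × time
t = 17.5 − 0.25*20 = 17.5 − 5.0 = 12.5 mm

12.5 mm


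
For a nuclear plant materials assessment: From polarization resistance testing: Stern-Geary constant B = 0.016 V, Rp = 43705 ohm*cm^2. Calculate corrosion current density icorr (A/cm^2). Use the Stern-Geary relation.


Apply the Stern-Geary relation: icorr = B / Rp
icorr = 0.016 / 43705 = 3.661×10^-7 A/cm^2

3.661×10^-7 A/cm^2


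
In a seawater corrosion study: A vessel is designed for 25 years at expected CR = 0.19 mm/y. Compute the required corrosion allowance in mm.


Corrosion allowance = CR × design life
CA = 0.19 * 25 = 4.75 mm

4.75 mm


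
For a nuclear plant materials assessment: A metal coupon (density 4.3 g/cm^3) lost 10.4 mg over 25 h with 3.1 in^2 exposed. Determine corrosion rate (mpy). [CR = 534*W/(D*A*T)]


Apply the mpy weight-loss relation: CR = 534 * W / (D * A * T)
Numerator: 534 * 10.4 = 5553.6
Denominator: 4.3 * 3.1 * 25 = 333.25
CR = 5553.6 / 333.25 = 16.66497 mpy

16.66497 mpy


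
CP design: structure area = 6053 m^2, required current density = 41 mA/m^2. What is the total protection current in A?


I = area * current density, then convert mA → A (÷1000)
I = 6053 * 41 / 1000 = 248.17 A

248.17 A


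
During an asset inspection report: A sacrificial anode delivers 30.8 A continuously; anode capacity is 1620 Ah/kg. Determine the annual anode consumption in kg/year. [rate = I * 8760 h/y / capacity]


Annual consumption = current * hours per year / capacity
Rate = 30.8 * 8760 / 1620 = 166.5 kg/year

166.5 kg/year


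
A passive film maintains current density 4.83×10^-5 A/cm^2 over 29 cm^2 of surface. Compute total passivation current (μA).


I = i_pass * A, then convert A → μA (×10^6)
I = 4.83×10^-5 * 29 * 10^6 = 1400.7 μA

1400.7 μA


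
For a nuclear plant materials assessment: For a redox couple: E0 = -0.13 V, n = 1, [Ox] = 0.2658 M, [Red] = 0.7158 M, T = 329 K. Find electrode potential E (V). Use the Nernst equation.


Apply the Nernst equation: E = E0 + (RT/nF)*ln([Ox]/[Red])
Step 1: RT/nF = 8.314*329/(1*96485) = 0.02834955 V
Step 2: [Ox]/[Red] = 0.2658/0.7158 = 0.371333
Step 3: ln(0.371333) = -0.990656
Step 4: correction = 0.02834955 * -0.990656 = -0.028 V
E = -0.13 + -0.028 = -0.158 V

-0.158 V


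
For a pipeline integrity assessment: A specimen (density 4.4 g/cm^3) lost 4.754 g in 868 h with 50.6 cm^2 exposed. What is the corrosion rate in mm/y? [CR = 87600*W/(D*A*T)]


Apply the mm/y weight-loss relation: CR = 87600 * W / (D * A * T)
Numerator: 87600 * 4.754 = 416450.4
Denominator: 4.4 * 50.6 * 868 = 193251.52
CR = 416450.4 / 193251.52 = 2.154966 mm/y

2.154966 mm/y


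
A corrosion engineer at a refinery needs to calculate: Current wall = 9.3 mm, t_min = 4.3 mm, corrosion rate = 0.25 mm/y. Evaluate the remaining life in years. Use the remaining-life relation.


Apply the remaining-life relation: RL = (t_current − t_min) / CR
RL = (9.3 − 4.3) / 0.25 = 5.0 / 0.25 = 20.0 years

20.0 years


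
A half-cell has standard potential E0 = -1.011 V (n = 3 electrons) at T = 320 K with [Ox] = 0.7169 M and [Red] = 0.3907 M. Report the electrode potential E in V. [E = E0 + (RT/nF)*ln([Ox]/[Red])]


Apply the Nernst equation: E = E0 + (RT/nF)*ln([Ox]/[Red])
Step 1: RT/nF = 8.314*320/(3*96485) = 0.00919134 V
Step 2: [Ox]/[Red] = 0.7169/0.3907 = 1.834912
Step 3: ln(1.834912) = 0.606997
Step 4: correction = 0.00919134 * 0.606997 = 0.006 V
E = -1.011 + 0.006 = -1.005 V

-1.005 V


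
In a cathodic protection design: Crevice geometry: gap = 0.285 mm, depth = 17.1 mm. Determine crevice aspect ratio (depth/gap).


Aspect ratio = depth / gap
Ratio = 17.1 / 0.285 = 60.0

60.0


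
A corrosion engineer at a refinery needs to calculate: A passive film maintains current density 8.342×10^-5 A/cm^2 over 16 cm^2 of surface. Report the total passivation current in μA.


I = i_pass * A, then convert A → μA (×10^6)
I = 8.342×10^-5 * 16 * 10^6 = 1334.72 μA

1334.72 μA


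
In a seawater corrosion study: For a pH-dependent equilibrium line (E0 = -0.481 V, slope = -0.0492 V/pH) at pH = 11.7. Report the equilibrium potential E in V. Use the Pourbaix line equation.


Apply the Pourbaix line equation: E = E0 + slope*pH
E = -0.481 + (-0.0492)*11.7 = -0.481 + (-0.57564) = -1.05664 V
Rounded to 4 decimal places: E = -1.0566 V

-1.0566 V


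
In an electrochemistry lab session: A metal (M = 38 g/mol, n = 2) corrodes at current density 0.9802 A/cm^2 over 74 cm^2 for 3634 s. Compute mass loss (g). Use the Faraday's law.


Apply Faraday's law: m = i*A*t*M / (n*F)
Total charge passed Q = i*A*t = 0.9802*74*3634 = 263591.4632 C
m = Q*M/(n*F) = 263591.4632*38/(2*96485) = 51.907 g

51.907 g


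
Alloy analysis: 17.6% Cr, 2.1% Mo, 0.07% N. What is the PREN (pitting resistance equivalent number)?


Apply the PREN formula: PREN = Cr + 3.3*Mo + 16*N
PREN = 17.6 + 3.3*2.1 + 16*0.07
PREN = 17.6 + 6.93 + 1.12 = 25.65

25.65


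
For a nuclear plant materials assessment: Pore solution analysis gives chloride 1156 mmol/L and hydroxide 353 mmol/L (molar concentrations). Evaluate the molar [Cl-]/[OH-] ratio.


Threshold parameter = [Cl-] / [OH-] (molar basis; both in mmol/L, so units cancel)
Ratio = 1156 / 353 = 3.27

3.27


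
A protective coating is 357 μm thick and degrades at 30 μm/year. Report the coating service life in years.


Service life = thickness / degradation rate
Life = 357 / 30 = 11.9 years

11.9 years


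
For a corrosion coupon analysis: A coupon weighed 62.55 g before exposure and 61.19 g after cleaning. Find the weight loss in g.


Weight loss = initial − final
WL = 62.55 − 61.19 = 1.36 g

1.36 g


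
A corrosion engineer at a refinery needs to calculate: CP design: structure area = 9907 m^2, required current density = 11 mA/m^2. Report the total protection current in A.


I = area * current density, then convert mA → A (÷1000)
I = 9907 * 11 / 1000 = 108.98 A

108.98 A


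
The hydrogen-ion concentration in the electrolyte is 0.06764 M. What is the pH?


pH = −log10[H+]
pH = −log10(0.06764) = 1.17

1.17


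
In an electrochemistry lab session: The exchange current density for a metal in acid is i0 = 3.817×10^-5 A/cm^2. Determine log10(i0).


i0 = 3.817×10^-5 A/cm^2
log10(i0) = -4.418

-4.418


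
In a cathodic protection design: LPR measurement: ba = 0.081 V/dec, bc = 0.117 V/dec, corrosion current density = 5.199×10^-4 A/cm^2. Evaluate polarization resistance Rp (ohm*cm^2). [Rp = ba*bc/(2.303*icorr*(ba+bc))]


Apply the Stern-Geary equation: Rp = ba*bc / (2.303*icorr*(ba+bc))
ba*bc = 0.081*0.117 = 0.009477
ba+bc = 0.198; 2.303*icorr*(ba+bc) = 2.303*5.199×10^-4*0.198 = 2.3707128×10^-4
Rp = 0.009477 / 2.3707128×10^-4 = 40.0 ohm*cm^2

40.0 ohm*cm^2


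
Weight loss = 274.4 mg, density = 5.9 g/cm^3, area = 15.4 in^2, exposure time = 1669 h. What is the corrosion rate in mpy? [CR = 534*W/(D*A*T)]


Apply the mpy weight-loss relation: CR = 534 * W / (D * A * T)
Numerator: 534 * 274.4 = 146529.6
Denominator: 5.9 * 15.4 * 1669 = 151645.34
CR = 146529.6 / 151645.34 = 0.966 mpy

0.966 mpy


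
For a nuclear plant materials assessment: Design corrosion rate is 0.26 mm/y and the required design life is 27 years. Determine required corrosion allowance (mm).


Corrosion allowance = CR × design life
CA = 0.26 * 27 = 7.02 mm

7.02 mm


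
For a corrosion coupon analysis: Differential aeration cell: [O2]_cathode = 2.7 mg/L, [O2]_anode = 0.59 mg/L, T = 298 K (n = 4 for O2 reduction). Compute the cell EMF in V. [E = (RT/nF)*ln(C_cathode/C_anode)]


Apply the Nernst concentration-cell relation: E = (RT/nF)*ln(C_cathode/C_anode)
RT/nF = 8.314*298/(4*96485) = 0.00641958 V
ln(2.7/0.59) = 1.52088
E = 0.00641958 * 1.52088 = 0.00976 V

0.00976 V


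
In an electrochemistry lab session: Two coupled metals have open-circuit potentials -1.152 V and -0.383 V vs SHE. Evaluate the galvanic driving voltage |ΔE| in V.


Driving voltage is the absolute potential difference.
|ΔE| = |-1.152 − (-0.383)| = 0.769 V

0.769 V


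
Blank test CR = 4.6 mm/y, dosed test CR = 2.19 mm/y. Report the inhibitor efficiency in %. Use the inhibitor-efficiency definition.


Apply the inhibitor-efficiency definition: IE = (CR_blank − CR_inh)/CR_blank × 100
IE = (4.6 − 2.19) / 4.6 × 100
IE = 2.41 / 4.6 × 100 = 52.4 %

52.4 %


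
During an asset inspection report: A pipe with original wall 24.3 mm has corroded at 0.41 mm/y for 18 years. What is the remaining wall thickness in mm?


Remaining wall = original − CR × time
t = 24.3 − 0.41*18 = 24.3 − 7.38 = 16.92 mm

16.92 mm


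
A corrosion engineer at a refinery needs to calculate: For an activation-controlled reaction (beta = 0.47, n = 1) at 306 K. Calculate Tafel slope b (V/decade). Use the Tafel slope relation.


Apply the Tafel slope relation: b = 2.303*R*T/(beta*n*F)
Numerator: 2.303 * 8.314 * 306 = 5859.03
Denominator: 0.47 * 1 * 96485 = 45347.95
b = 5859.03 / 45347.95 = 0.129 V/decade

0.129 V/decade


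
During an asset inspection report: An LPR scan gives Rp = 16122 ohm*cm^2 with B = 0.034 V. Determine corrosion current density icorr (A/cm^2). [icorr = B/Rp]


Apply the Stern-Geary relation: icorr = B / Rp
icorr = 0.034 / 16122 = 2.109×10^-6 A/cm^2

2.109×10^-6 A/cm^2


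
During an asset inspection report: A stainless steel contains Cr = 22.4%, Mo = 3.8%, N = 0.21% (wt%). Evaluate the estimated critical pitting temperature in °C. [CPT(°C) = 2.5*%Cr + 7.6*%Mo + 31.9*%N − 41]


Apply the ASTM G48 empirical CPT estimate: CPT(°C) = 2.5*%Cr + 7.6*%Mo + 31.9*%N − 41
2.5*22.4 = 56; 7.6*3.8 = 28.88; 31.9*0.21 = 6.699
CPT = 56 + 28.88 + 6.699 − 41 = 50.579 °C
Rounded to 0.1 °C: CPT ≈ 50.6 °C

50.6 °C


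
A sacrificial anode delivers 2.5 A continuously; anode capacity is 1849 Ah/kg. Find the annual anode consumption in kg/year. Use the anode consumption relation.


Annual consumption = current * hours per year / capacity
Rate = 2.5 * 8760 / 1849 = 11.8 kg/year

11.8 kg/year


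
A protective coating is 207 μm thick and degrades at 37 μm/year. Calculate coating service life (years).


Service life = thickness / degradation rate
Life = 207 / 37 = 5.6 years

5.6 years


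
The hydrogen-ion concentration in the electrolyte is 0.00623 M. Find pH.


pH = −log10[H+]
pH = −log10(0.00623) = 2.21

2.21


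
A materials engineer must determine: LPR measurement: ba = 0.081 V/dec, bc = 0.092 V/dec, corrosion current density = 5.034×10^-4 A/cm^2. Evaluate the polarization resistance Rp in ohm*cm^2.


Apply the Stern-Geary equation: Rp = ba*bc / (2.303*icorr*(ba+bc))
ba*bc = 0.081*0.092 = 0.007452
ba+bc = 0.173; 2.303*icorr*(ba+bc) = 2.303*5.034×10^-4*0.173 = 2.0056412×10^-4
Rp = 0.007452 / 2.0056412×10^-4 = 37.16 ohm*cm^2

37.16 ohm*cm^2


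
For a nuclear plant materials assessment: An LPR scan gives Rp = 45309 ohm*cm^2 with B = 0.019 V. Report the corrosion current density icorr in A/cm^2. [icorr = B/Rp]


Apply the Stern-Geary relation: icorr = B / Rp
icorr = 0.019 / 45309 = 4.193×10^-7 A/cm^2

4.193×10^-7 A/cm^2


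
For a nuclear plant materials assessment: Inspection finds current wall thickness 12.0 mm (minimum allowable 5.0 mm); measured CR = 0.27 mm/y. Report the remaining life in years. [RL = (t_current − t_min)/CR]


Apply the remaining-life relation: RL = (t_current − t_min) / CR
RL = (12.0 − 5.0) / 0.27 = 7.0 / 0.27 = 25.9 years

25.9 years


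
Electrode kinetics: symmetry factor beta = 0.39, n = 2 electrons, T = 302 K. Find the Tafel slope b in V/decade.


Apply the Tafel slope relation: b = 2.303*R*T/(beta*n*F)
Numerator: 2.303 * 8.314 * 302 = 5782.44
Denominator: 0.39 * 2 * 96485 = 75258.3
b = 5782.44 / 75258.3 = 0.077 V/decade

0.077 V/decade
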